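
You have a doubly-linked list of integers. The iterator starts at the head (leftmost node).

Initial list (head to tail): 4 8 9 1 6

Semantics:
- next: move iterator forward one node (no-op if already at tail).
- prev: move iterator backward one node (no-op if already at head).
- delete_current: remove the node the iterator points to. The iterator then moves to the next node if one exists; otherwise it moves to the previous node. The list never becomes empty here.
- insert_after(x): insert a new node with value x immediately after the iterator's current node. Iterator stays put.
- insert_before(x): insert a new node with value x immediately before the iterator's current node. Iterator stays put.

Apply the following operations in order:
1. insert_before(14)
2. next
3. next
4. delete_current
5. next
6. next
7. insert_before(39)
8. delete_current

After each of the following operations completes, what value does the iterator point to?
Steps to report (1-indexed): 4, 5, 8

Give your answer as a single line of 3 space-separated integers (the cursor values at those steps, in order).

After 1 (insert_before(14)): list=[14, 4, 8, 9, 1, 6] cursor@4
After 2 (next): list=[14, 4, 8, 9, 1, 6] cursor@8
After 3 (next): list=[14, 4, 8, 9, 1, 6] cursor@9
After 4 (delete_current): list=[14, 4, 8, 1, 6] cursor@1
After 5 (next): list=[14, 4, 8, 1, 6] cursor@6
After 6 (next): list=[14, 4, 8, 1, 6] cursor@6
After 7 (insert_before(39)): list=[14, 4, 8, 1, 39, 6] cursor@6
After 8 (delete_current): list=[14, 4, 8, 1, 39] cursor@39

Answer: 1 6 39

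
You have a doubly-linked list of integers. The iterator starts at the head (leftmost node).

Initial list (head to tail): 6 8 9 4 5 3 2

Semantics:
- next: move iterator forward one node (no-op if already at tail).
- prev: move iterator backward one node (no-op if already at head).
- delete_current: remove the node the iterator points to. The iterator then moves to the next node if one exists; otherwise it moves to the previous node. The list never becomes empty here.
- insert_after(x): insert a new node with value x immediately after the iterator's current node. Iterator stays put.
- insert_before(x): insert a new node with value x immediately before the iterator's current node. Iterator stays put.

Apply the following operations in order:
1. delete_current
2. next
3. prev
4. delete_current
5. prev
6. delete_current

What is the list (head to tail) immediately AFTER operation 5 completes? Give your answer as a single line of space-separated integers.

Answer: 9 4 5 3 2

Derivation:
After 1 (delete_current): list=[8, 9, 4, 5, 3, 2] cursor@8
After 2 (next): list=[8, 9, 4, 5, 3, 2] cursor@9
After 3 (prev): list=[8, 9, 4, 5, 3, 2] cursor@8
After 4 (delete_current): list=[9, 4, 5, 3, 2] cursor@9
After 5 (prev): list=[9, 4, 5, 3, 2] cursor@9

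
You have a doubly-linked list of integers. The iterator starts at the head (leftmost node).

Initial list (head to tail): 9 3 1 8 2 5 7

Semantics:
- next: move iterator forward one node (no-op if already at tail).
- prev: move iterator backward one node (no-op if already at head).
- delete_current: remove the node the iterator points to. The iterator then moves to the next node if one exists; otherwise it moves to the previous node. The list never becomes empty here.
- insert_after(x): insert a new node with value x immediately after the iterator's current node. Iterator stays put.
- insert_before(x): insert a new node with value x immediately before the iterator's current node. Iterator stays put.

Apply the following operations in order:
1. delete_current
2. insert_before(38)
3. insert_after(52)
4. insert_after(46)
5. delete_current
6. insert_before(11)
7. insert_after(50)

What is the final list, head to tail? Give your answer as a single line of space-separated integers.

Answer: 38 11 46 50 52 1 8 2 5 7

Derivation:
After 1 (delete_current): list=[3, 1, 8, 2, 5, 7] cursor@3
After 2 (insert_before(38)): list=[38, 3, 1, 8, 2, 5, 7] cursor@3
After 3 (insert_after(52)): list=[38, 3, 52, 1, 8, 2, 5, 7] cursor@3
After 4 (insert_after(46)): list=[38, 3, 46, 52, 1, 8, 2, 5, 7] cursor@3
After 5 (delete_current): list=[38, 46, 52, 1, 8, 2, 5, 7] cursor@46
After 6 (insert_before(11)): list=[38, 11, 46, 52, 1, 8, 2, 5, 7] cursor@46
After 7 (insert_after(50)): list=[38, 11, 46, 50, 52, 1, 8, 2, 5, 7] cursor@46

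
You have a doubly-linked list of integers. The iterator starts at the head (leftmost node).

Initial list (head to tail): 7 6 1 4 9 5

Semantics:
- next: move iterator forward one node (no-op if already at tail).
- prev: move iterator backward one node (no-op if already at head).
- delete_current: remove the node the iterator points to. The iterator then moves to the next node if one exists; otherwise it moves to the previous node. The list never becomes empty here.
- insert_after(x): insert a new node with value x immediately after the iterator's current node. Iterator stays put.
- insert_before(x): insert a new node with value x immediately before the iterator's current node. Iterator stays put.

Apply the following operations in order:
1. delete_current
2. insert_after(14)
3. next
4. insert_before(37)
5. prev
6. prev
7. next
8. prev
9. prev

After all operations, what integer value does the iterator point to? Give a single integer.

Answer: 6

Derivation:
After 1 (delete_current): list=[6, 1, 4, 9, 5] cursor@6
After 2 (insert_after(14)): list=[6, 14, 1, 4, 9, 5] cursor@6
After 3 (next): list=[6, 14, 1, 4, 9, 5] cursor@14
After 4 (insert_before(37)): list=[6, 37, 14, 1, 4, 9, 5] cursor@14
After 5 (prev): list=[6, 37, 14, 1, 4, 9, 5] cursor@37
After 6 (prev): list=[6, 37, 14, 1, 4, 9, 5] cursor@6
After 7 (next): list=[6, 37, 14, 1, 4, 9, 5] cursor@37
After 8 (prev): list=[6, 37, 14, 1, 4, 9, 5] cursor@6
After 9 (prev): list=[6, 37, 14, 1, 4, 9, 5] cursor@6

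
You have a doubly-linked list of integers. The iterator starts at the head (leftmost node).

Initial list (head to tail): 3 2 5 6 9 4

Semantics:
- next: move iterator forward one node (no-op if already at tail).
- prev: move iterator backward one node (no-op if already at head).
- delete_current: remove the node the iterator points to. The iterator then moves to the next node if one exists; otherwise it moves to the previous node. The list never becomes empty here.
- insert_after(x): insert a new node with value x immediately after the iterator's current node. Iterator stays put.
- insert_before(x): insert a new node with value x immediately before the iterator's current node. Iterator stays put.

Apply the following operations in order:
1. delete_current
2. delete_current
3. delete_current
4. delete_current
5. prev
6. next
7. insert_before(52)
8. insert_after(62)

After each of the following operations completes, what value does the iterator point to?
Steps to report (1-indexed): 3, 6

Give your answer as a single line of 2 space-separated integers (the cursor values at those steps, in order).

Answer: 6 4

Derivation:
After 1 (delete_current): list=[2, 5, 6, 9, 4] cursor@2
After 2 (delete_current): list=[5, 6, 9, 4] cursor@5
After 3 (delete_current): list=[6, 9, 4] cursor@6
After 4 (delete_current): list=[9, 4] cursor@9
After 5 (prev): list=[9, 4] cursor@9
After 6 (next): list=[9, 4] cursor@4
After 7 (insert_before(52)): list=[9, 52, 4] cursor@4
After 8 (insert_after(62)): list=[9, 52, 4, 62] cursor@4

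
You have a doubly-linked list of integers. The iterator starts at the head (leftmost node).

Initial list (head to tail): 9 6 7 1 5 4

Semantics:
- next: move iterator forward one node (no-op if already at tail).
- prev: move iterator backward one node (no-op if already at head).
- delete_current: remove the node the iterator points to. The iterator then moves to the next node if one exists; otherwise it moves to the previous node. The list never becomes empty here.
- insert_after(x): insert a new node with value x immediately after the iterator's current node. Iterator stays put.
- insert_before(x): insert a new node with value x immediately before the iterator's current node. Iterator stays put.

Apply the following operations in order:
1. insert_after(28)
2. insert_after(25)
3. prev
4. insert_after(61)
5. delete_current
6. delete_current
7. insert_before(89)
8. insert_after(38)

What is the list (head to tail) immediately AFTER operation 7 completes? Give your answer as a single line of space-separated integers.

Answer: 89 25 28 6 7 1 5 4

Derivation:
After 1 (insert_after(28)): list=[9, 28, 6, 7, 1, 5, 4] cursor@9
After 2 (insert_after(25)): list=[9, 25, 28, 6, 7, 1, 5, 4] cursor@9
After 3 (prev): list=[9, 25, 28, 6, 7, 1, 5, 4] cursor@9
After 4 (insert_after(61)): list=[9, 61, 25, 28, 6, 7, 1, 5, 4] cursor@9
After 5 (delete_current): list=[61, 25, 28, 6, 7, 1, 5, 4] cursor@61
After 6 (delete_current): list=[25, 28, 6, 7, 1, 5, 4] cursor@25
After 7 (insert_before(89)): list=[89, 25, 28, 6, 7, 1, 5, 4] cursor@25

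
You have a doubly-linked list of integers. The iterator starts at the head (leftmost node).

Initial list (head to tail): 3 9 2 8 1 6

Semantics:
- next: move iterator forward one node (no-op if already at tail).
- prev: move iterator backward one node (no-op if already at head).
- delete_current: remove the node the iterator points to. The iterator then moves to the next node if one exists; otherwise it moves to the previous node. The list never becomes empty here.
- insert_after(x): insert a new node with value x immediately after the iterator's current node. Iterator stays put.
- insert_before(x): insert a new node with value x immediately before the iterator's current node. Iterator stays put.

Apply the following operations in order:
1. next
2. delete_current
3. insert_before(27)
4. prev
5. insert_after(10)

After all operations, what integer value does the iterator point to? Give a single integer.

After 1 (next): list=[3, 9, 2, 8, 1, 6] cursor@9
After 2 (delete_current): list=[3, 2, 8, 1, 6] cursor@2
After 3 (insert_before(27)): list=[3, 27, 2, 8, 1, 6] cursor@2
After 4 (prev): list=[3, 27, 2, 8, 1, 6] cursor@27
After 5 (insert_after(10)): list=[3, 27, 10, 2, 8, 1, 6] cursor@27

Answer: 27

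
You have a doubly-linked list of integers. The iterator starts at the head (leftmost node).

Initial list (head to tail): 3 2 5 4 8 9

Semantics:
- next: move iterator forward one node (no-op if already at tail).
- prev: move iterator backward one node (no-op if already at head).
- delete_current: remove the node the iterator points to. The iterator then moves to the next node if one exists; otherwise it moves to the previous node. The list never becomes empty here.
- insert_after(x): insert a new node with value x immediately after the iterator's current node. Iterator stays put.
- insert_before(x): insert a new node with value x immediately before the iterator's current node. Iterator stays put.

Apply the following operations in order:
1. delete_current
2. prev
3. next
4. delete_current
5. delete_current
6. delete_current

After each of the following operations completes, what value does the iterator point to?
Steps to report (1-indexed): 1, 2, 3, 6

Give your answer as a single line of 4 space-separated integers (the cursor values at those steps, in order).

Answer: 2 2 5 9

Derivation:
After 1 (delete_current): list=[2, 5, 4, 8, 9] cursor@2
After 2 (prev): list=[2, 5, 4, 8, 9] cursor@2
After 3 (next): list=[2, 5, 4, 8, 9] cursor@5
After 4 (delete_current): list=[2, 4, 8, 9] cursor@4
After 5 (delete_current): list=[2, 8, 9] cursor@8
After 6 (delete_current): list=[2, 9] cursor@9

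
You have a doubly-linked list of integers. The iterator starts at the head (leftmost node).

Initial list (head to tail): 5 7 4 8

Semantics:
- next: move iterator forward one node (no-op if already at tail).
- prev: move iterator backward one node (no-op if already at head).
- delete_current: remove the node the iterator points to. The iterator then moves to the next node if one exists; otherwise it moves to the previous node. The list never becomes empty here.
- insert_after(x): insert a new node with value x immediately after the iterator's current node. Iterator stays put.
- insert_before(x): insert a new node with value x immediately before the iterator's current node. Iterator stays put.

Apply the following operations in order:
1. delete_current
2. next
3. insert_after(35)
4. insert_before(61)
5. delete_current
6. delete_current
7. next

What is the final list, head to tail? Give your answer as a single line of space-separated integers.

After 1 (delete_current): list=[7, 4, 8] cursor@7
After 2 (next): list=[7, 4, 8] cursor@4
After 3 (insert_after(35)): list=[7, 4, 35, 8] cursor@4
After 4 (insert_before(61)): list=[7, 61, 4, 35, 8] cursor@4
After 5 (delete_current): list=[7, 61, 35, 8] cursor@35
After 6 (delete_current): list=[7, 61, 8] cursor@8
After 7 (next): list=[7, 61, 8] cursor@8

Answer: 7 61 8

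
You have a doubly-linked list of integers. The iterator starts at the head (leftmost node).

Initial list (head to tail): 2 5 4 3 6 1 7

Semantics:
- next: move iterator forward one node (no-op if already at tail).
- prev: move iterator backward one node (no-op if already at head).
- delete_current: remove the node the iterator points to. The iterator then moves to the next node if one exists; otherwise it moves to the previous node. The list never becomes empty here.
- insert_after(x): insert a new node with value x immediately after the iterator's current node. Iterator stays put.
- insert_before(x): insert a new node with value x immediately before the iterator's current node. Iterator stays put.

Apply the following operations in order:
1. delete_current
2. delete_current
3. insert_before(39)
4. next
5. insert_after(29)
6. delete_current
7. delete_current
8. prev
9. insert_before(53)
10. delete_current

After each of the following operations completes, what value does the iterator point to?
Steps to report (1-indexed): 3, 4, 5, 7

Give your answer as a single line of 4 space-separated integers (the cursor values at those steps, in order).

After 1 (delete_current): list=[5, 4, 3, 6, 1, 7] cursor@5
After 2 (delete_current): list=[4, 3, 6, 1, 7] cursor@4
After 3 (insert_before(39)): list=[39, 4, 3, 6, 1, 7] cursor@4
After 4 (next): list=[39, 4, 3, 6, 1, 7] cursor@3
After 5 (insert_after(29)): list=[39, 4, 3, 29, 6, 1, 7] cursor@3
After 6 (delete_current): list=[39, 4, 29, 6, 1, 7] cursor@29
After 7 (delete_current): list=[39, 4, 6, 1, 7] cursor@6
After 8 (prev): list=[39, 4, 6, 1, 7] cursor@4
After 9 (insert_before(53)): list=[39, 53, 4, 6, 1, 7] cursor@4
After 10 (delete_current): list=[39, 53, 6, 1, 7] cursor@6

Answer: 4 3 3 6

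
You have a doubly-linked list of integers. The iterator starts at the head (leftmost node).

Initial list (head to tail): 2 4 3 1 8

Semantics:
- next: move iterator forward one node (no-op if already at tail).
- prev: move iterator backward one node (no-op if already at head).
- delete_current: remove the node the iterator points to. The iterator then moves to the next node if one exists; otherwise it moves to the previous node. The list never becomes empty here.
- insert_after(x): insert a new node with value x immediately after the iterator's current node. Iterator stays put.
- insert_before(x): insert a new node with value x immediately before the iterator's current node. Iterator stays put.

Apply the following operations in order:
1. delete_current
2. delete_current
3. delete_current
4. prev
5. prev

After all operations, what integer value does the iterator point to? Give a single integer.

After 1 (delete_current): list=[4, 3, 1, 8] cursor@4
After 2 (delete_current): list=[3, 1, 8] cursor@3
After 3 (delete_current): list=[1, 8] cursor@1
After 4 (prev): list=[1, 8] cursor@1
After 5 (prev): list=[1, 8] cursor@1

Answer: 1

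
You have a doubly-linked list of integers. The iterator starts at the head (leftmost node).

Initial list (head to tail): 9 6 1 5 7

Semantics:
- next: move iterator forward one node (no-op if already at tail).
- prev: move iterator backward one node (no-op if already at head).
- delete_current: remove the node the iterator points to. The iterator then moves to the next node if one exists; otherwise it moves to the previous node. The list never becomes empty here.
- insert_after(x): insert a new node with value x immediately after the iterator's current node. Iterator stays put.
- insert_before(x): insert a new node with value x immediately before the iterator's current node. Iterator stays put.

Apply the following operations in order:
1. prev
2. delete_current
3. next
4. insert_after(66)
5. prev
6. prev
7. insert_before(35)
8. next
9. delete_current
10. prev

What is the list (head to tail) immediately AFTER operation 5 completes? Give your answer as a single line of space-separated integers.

Answer: 6 1 66 5 7

Derivation:
After 1 (prev): list=[9, 6, 1, 5, 7] cursor@9
After 2 (delete_current): list=[6, 1, 5, 7] cursor@6
After 3 (next): list=[6, 1, 5, 7] cursor@1
After 4 (insert_after(66)): list=[6, 1, 66, 5, 7] cursor@1
After 5 (prev): list=[6, 1, 66, 5, 7] cursor@6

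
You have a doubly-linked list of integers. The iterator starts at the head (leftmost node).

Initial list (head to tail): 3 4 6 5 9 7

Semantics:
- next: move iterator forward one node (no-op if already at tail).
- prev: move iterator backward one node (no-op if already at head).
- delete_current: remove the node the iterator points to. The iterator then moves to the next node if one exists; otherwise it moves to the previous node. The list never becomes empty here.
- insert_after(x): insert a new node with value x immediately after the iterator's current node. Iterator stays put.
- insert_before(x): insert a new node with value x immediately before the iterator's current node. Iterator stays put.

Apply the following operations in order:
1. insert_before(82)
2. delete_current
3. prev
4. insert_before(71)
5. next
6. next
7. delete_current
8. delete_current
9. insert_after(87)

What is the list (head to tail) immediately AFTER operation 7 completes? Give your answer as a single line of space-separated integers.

Answer: 71 82 4 5 9 7

Derivation:
After 1 (insert_before(82)): list=[82, 3, 4, 6, 5, 9, 7] cursor@3
After 2 (delete_current): list=[82, 4, 6, 5, 9, 7] cursor@4
After 3 (prev): list=[82, 4, 6, 5, 9, 7] cursor@82
After 4 (insert_before(71)): list=[71, 82, 4, 6, 5, 9, 7] cursor@82
After 5 (next): list=[71, 82, 4, 6, 5, 9, 7] cursor@4
After 6 (next): list=[71, 82, 4, 6, 5, 9, 7] cursor@6
After 7 (delete_current): list=[71, 82, 4, 5, 9, 7] cursor@5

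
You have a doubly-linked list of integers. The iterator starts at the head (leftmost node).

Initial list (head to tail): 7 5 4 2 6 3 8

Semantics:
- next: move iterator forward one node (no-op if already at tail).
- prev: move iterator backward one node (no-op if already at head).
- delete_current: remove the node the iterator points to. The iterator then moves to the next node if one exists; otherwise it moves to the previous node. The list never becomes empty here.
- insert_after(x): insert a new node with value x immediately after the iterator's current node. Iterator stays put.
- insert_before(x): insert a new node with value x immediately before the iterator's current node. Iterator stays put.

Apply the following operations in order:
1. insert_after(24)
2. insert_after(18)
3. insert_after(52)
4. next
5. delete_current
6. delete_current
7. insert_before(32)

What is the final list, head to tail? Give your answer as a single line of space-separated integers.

After 1 (insert_after(24)): list=[7, 24, 5, 4, 2, 6, 3, 8] cursor@7
After 2 (insert_after(18)): list=[7, 18, 24, 5, 4, 2, 6, 3, 8] cursor@7
After 3 (insert_after(52)): list=[7, 52, 18, 24, 5, 4, 2, 6, 3, 8] cursor@7
After 4 (next): list=[7, 52, 18, 24, 5, 4, 2, 6, 3, 8] cursor@52
After 5 (delete_current): list=[7, 18, 24, 5, 4, 2, 6, 3, 8] cursor@18
After 6 (delete_current): list=[7, 24, 5, 4, 2, 6, 3, 8] cursor@24
After 7 (insert_before(32)): list=[7, 32, 24, 5, 4, 2, 6, 3, 8] cursor@24

Answer: 7 32 24 5 4 2 6 3 8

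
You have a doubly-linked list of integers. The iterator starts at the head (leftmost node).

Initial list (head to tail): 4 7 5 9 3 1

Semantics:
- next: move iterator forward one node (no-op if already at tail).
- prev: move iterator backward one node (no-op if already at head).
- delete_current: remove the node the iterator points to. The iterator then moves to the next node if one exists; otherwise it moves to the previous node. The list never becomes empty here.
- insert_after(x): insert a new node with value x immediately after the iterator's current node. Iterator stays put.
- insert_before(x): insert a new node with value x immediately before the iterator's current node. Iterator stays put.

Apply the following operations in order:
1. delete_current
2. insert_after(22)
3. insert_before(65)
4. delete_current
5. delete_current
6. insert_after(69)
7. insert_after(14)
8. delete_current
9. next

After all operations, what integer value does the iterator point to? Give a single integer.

Answer: 69

Derivation:
After 1 (delete_current): list=[7, 5, 9, 3, 1] cursor@7
After 2 (insert_after(22)): list=[7, 22, 5, 9, 3, 1] cursor@7
After 3 (insert_before(65)): list=[65, 7, 22, 5, 9, 3, 1] cursor@7
After 4 (delete_current): list=[65, 22, 5, 9, 3, 1] cursor@22
After 5 (delete_current): list=[65, 5, 9, 3, 1] cursor@5
After 6 (insert_after(69)): list=[65, 5, 69, 9, 3, 1] cursor@5
After 7 (insert_after(14)): list=[65, 5, 14, 69, 9, 3, 1] cursor@5
After 8 (delete_current): list=[65, 14, 69, 9, 3, 1] cursor@14
After 9 (next): list=[65, 14, 69, 9, 3, 1] cursor@69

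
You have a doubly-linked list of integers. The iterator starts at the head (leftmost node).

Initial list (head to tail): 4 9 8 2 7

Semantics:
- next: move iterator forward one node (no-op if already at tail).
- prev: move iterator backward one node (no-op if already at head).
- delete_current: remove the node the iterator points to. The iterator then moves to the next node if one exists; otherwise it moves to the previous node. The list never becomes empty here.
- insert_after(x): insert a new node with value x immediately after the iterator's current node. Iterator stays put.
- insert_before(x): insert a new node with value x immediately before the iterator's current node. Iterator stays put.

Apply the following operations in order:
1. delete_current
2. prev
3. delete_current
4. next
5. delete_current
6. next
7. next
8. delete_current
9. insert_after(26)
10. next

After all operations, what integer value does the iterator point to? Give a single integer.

After 1 (delete_current): list=[9, 8, 2, 7] cursor@9
After 2 (prev): list=[9, 8, 2, 7] cursor@9
After 3 (delete_current): list=[8, 2, 7] cursor@8
After 4 (next): list=[8, 2, 7] cursor@2
After 5 (delete_current): list=[8, 7] cursor@7
After 6 (next): list=[8, 7] cursor@7
After 7 (next): list=[8, 7] cursor@7
After 8 (delete_current): list=[8] cursor@8
After 9 (insert_after(26)): list=[8, 26] cursor@8
After 10 (next): list=[8, 26] cursor@26

Answer: 26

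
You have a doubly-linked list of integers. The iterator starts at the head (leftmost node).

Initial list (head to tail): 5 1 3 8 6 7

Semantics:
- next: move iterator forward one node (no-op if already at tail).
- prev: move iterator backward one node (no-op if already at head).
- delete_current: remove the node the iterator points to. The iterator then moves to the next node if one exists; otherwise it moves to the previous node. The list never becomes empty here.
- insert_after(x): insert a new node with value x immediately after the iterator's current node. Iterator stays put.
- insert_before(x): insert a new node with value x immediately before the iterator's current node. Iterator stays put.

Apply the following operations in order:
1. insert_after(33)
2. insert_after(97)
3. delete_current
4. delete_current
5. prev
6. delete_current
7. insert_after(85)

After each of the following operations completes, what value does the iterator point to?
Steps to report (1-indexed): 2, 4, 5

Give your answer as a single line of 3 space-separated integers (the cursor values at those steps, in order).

Answer: 5 33 33

Derivation:
After 1 (insert_after(33)): list=[5, 33, 1, 3, 8, 6, 7] cursor@5
After 2 (insert_after(97)): list=[5, 97, 33, 1, 3, 8, 6, 7] cursor@5
After 3 (delete_current): list=[97, 33, 1, 3, 8, 6, 7] cursor@97
After 4 (delete_current): list=[33, 1, 3, 8, 6, 7] cursor@33
After 5 (prev): list=[33, 1, 3, 8, 6, 7] cursor@33
After 6 (delete_current): list=[1, 3, 8, 6, 7] cursor@1
After 7 (insert_after(85)): list=[1, 85, 3, 8, 6, 7] cursor@1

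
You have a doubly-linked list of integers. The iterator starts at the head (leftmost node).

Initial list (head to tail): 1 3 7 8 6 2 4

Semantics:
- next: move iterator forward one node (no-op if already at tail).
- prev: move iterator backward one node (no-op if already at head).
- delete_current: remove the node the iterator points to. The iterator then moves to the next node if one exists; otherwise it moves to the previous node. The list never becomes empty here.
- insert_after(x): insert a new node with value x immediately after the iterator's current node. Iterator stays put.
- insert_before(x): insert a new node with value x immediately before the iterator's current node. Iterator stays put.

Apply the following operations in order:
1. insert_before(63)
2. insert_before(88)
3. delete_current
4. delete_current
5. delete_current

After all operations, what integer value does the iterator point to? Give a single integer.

Answer: 8

Derivation:
After 1 (insert_before(63)): list=[63, 1, 3, 7, 8, 6, 2, 4] cursor@1
After 2 (insert_before(88)): list=[63, 88, 1, 3, 7, 8, 6, 2, 4] cursor@1
After 3 (delete_current): list=[63, 88, 3, 7, 8, 6, 2, 4] cursor@3
After 4 (delete_current): list=[63, 88, 7, 8, 6, 2, 4] cursor@7
After 5 (delete_current): list=[63, 88, 8, 6, 2, 4] cursor@8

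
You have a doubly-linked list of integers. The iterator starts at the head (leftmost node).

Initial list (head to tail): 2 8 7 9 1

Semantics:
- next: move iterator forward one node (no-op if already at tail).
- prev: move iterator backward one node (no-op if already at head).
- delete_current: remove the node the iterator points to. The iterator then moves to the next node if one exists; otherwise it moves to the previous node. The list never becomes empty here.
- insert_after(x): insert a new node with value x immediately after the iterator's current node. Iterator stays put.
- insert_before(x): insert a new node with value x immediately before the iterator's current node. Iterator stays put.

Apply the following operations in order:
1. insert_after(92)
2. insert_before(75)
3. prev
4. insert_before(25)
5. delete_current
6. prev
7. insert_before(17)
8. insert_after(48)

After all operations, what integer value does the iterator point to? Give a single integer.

After 1 (insert_after(92)): list=[2, 92, 8, 7, 9, 1] cursor@2
After 2 (insert_before(75)): list=[75, 2, 92, 8, 7, 9, 1] cursor@2
After 3 (prev): list=[75, 2, 92, 8, 7, 9, 1] cursor@75
After 4 (insert_before(25)): list=[25, 75, 2, 92, 8, 7, 9, 1] cursor@75
After 5 (delete_current): list=[25, 2, 92, 8, 7, 9, 1] cursor@2
After 6 (prev): list=[25, 2, 92, 8, 7, 9, 1] cursor@25
After 7 (insert_before(17)): list=[17, 25, 2, 92, 8, 7, 9, 1] cursor@25
After 8 (insert_after(48)): list=[17, 25, 48, 2, 92, 8, 7, 9, 1] cursor@25

Answer: 25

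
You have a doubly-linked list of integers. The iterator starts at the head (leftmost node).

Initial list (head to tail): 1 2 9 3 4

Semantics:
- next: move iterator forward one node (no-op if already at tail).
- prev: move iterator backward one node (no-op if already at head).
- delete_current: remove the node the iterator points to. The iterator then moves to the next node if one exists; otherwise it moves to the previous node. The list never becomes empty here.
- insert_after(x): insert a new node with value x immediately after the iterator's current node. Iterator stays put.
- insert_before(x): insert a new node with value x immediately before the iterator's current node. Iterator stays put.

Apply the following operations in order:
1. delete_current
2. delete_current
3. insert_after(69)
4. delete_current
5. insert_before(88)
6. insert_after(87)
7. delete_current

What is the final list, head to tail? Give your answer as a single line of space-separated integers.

After 1 (delete_current): list=[2, 9, 3, 4] cursor@2
After 2 (delete_current): list=[9, 3, 4] cursor@9
After 3 (insert_after(69)): list=[9, 69, 3, 4] cursor@9
After 4 (delete_current): list=[69, 3, 4] cursor@69
After 5 (insert_before(88)): list=[88, 69, 3, 4] cursor@69
After 6 (insert_after(87)): list=[88, 69, 87, 3, 4] cursor@69
After 7 (delete_current): list=[88, 87, 3, 4] cursor@87

Answer: 88 87 3 4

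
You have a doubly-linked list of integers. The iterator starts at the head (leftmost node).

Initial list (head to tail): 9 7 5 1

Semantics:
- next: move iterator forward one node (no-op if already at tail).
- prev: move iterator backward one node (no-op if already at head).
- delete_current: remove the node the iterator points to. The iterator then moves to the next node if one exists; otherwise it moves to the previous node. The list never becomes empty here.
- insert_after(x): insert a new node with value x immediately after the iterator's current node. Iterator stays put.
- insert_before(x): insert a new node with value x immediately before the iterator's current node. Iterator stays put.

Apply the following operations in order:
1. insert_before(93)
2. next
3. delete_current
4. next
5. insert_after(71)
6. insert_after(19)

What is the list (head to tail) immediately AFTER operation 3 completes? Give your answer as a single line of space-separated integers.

After 1 (insert_before(93)): list=[93, 9, 7, 5, 1] cursor@9
After 2 (next): list=[93, 9, 7, 5, 1] cursor@7
After 3 (delete_current): list=[93, 9, 5, 1] cursor@5

Answer: 93 9 5 1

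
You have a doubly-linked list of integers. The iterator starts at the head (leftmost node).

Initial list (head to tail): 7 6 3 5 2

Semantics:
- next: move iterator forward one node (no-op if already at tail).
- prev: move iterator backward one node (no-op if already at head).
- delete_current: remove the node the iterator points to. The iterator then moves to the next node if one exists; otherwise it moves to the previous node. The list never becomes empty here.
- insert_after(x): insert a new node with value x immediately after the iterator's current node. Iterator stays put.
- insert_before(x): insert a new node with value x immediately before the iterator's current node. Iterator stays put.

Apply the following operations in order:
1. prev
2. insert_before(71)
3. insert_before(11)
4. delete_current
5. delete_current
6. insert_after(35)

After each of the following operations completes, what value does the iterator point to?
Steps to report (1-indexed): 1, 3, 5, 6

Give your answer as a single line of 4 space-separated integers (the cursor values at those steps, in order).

After 1 (prev): list=[7, 6, 3, 5, 2] cursor@7
After 2 (insert_before(71)): list=[71, 7, 6, 3, 5, 2] cursor@7
After 3 (insert_before(11)): list=[71, 11, 7, 6, 3, 5, 2] cursor@7
After 4 (delete_current): list=[71, 11, 6, 3, 5, 2] cursor@6
After 5 (delete_current): list=[71, 11, 3, 5, 2] cursor@3
After 6 (insert_after(35)): list=[71, 11, 3, 35, 5, 2] cursor@3

Answer: 7 7 3 3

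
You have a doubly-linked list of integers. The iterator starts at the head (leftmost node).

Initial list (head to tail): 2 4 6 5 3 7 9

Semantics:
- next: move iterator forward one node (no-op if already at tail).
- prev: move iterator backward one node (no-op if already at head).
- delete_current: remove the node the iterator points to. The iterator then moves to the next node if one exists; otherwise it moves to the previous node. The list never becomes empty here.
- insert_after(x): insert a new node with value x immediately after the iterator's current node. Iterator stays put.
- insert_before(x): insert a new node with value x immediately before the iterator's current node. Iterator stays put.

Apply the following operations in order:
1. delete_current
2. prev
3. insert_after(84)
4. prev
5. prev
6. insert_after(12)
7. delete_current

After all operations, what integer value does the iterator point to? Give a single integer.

Answer: 12

Derivation:
After 1 (delete_current): list=[4, 6, 5, 3, 7, 9] cursor@4
After 2 (prev): list=[4, 6, 5, 3, 7, 9] cursor@4
After 3 (insert_after(84)): list=[4, 84, 6, 5, 3, 7, 9] cursor@4
After 4 (prev): list=[4, 84, 6, 5, 3, 7, 9] cursor@4
After 5 (prev): list=[4, 84, 6, 5, 3, 7, 9] cursor@4
After 6 (insert_after(12)): list=[4, 12, 84, 6, 5, 3, 7, 9] cursor@4
After 7 (delete_current): list=[12, 84, 6, 5, 3, 7, 9] cursor@12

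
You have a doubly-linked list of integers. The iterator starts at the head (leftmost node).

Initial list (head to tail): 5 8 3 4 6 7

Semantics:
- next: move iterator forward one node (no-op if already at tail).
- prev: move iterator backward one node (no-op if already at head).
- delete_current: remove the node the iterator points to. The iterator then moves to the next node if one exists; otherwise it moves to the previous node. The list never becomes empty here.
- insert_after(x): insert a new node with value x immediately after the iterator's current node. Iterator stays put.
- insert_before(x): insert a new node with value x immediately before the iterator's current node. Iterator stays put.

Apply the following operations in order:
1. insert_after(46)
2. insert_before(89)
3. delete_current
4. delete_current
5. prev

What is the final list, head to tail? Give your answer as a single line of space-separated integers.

Answer: 89 8 3 4 6 7

Derivation:
After 1 (insert_after(46)): list=[5, 46, 8, 3, 4, 6, 7] cursor@5
After 2 (insert_before(89)): list=[89, 5, 46, 8, 3, 4, 6, 7] cursor@5
After 3 (delete_current): list=[89, 46, 8, 3, 4, 6, 7] cursor@46
After 4 (delete_current): list=[89, 8, 3, 4, 6, 7] cursor@8
After 5 (prev): list=[89, 8, 3, 4, 6, 7] cursor@89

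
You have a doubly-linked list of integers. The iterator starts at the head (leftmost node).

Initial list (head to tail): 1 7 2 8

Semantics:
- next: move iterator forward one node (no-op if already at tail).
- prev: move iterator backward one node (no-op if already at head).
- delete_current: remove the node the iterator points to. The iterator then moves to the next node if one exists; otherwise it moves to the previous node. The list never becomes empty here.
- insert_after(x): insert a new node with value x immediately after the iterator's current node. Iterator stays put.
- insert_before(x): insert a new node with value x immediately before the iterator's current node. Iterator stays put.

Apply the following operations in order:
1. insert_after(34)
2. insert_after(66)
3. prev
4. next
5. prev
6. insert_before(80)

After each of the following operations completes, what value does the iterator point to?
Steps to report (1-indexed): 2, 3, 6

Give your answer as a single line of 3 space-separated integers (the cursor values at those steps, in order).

After 1 (insert_after(34)): list=[1, 34, 7, 2, 8] cursor@1
After 2 (insert_after(66)): list=[1, 66, 34, 7, 2, 8] cursor@1
After 3 (prev): list=[1, 66, 34, 7, 2, 8] cursor@1
After 4 (next): list=[1, 66, 34, 7, 2, 8] cursor@66
After 5 (prev): list=[1, 66, 34, 7, 2, 8] cursor@1
After 6 (insert_before(80)): list=[80, 1, 66, 34, 7, 2, 8] cursor@1

Answer: 1 1 1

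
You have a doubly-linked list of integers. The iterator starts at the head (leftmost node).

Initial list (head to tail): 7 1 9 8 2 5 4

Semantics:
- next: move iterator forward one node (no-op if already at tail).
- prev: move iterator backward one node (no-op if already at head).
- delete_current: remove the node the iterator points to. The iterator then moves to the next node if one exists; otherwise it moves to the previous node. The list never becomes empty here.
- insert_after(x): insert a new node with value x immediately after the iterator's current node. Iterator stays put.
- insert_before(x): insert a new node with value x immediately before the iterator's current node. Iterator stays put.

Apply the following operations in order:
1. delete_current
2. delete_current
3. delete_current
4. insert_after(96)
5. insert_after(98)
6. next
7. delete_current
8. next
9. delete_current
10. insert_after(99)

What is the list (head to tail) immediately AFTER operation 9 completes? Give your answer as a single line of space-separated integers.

After 1 (delete_current): list=[1, 9, 8, 2, 5, 4] cursor@1
After 2 (delete_current): list=[9, 8, 2, 5, 4] cursor@9
After 3 (delete_current): list=[8, 2, 5, 4] cursor@8
After 4 (insert_after(96)): list=[8, 96, 2, 5, 4] cursor@8
After 5 (insert_after(98)): list=[8, 98, 96, 2, 5, 4] cursor@8
After 6 (next): list=[8, 98, 96, 2, 5, 4] cursor@98
After 7 (delete_current): list=[8, 96, 2, 5, 4] cursor@96
After 8 (next): list=[8, 96, 2, 5, 4] cursor@2
After 9 (delete_current): list=[8, 96, 5, 4] cursor@5

Answer: 8 96 5 4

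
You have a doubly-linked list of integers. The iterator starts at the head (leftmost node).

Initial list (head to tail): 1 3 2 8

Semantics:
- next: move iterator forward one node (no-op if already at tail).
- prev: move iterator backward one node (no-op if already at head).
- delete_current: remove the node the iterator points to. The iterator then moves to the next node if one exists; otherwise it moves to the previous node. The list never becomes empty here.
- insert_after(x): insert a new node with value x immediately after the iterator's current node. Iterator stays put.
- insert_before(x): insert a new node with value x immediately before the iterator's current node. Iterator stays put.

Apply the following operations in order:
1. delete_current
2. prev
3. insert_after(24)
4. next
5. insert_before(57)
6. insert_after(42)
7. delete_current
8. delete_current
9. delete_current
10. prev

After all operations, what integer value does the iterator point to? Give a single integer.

After 1 (delete_current): list=[3, 2, 8] cursor@3
After 2 (prev): list=[3, 2, 8] cursor@3
After 3 (insert_after(24)): list=[3, 24, 2, 8] cursor@3
After 4 (next): list=[3, 24, 2, 8] cursor@24
After 5 (insert_before(57)): list=[3, 57, 24, 2, 8] cursor@24
After 6 (insert_after(42)): list=[3, 57, 24, 42, 2, 8] cursor@24
After 7 (delete_current): list=[3, 57, 42, 2, 8] cursor@42
After 8 (delete_current): list=[3, 57, 2, 8] cursor@2
After 9 (delete_current): list=[3, 57, 8] cursor@8
After 10 (prev): list=[3, 57, 8] cursor@57

Answer: 57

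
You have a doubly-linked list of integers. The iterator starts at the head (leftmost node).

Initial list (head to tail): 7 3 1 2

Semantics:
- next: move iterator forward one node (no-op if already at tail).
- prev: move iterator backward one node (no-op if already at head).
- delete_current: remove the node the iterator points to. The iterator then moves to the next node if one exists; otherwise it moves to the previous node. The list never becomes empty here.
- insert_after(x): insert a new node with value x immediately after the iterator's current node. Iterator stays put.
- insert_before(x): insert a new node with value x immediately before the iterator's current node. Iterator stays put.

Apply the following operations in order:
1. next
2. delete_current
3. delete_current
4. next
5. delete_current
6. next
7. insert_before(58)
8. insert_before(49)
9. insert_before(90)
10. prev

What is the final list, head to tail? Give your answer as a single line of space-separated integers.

Answer: 58 49 90 7

Derivation:
After 1 (next): list=[7, 3, 1, 2] cursor@3
After 2 (delete_current): list=[7, 1, 2] cursor@1
After 3 (delete_current): list=[7, 2] cursor@2
After 4 (next): list=[7, 2] cursor@2
After 5 (delete_current): list=[7] cursor@7
After 6 (next): list=[7] cursor@7
After 7 (insert_before(58)): list=[58, 7] cursor@7
After 8 (insert_before(49)): list=[58, 49, 7] cursor@7
After 9 (insert_before(90)): list=[58, 49, 90, 7] cursor@7
After 10 (prev): list=[58, 49, 90, 7] cursor@90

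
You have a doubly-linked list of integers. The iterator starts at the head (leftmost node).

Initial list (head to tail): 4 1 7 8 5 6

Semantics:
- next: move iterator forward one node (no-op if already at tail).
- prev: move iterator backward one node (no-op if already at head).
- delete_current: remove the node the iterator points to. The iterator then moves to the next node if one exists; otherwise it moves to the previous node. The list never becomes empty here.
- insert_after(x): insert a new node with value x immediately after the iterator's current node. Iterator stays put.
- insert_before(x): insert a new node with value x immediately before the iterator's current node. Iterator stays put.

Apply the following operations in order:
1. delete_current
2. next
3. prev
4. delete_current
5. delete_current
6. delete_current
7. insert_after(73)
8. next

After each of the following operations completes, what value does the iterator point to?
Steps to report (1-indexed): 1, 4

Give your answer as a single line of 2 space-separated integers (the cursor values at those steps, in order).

Answer: 1 7

Derivation:
After 1 (delete_current): list=[1, 7, 8, 5, 6] cursor@1
After 2 (next): list=[1, 7, 8, 5, 6] cursor@7
After 3 (prev): list=[1, 7, 8, 5, 6] cursor@1
After 4 (delete_current): list=[7, 8, 5, 6] cursor@7
After 5 (delete_current): list=[8, 5, 6] cursor@8
After 6 (delete_current): list=[5, 6] cursor@5
After 7 (insert_after(73)): list=[5, 73, 6] cursor@5
After 8 (next): list=[5, 73, 6] cursor@73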